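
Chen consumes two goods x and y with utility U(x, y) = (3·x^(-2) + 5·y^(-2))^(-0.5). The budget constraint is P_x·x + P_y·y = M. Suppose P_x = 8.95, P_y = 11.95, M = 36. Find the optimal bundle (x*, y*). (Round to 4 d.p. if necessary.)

From the CES first-order condition, (3/5)·(y/x)^(3) = P_x/P_y.
Solve for the ratio: y/x = [(5/3)·P_x/P_y]^(1/3).
With the ratio pinned down, the budget gives x* = M/(P_x + P_y·(y/x)) and y* = (y/x)·x*.
Numerically y/x = 1.076716, so x* = 36/(8.95 + 11.95·1.076716) = 1.6501 and y* = 1.076716·1.6501 = 1.7767.

x* = 1.6501, y* = 1.7767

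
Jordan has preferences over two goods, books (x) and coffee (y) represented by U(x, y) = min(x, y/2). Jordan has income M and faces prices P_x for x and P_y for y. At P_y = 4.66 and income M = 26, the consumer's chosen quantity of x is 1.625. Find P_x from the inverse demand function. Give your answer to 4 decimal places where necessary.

Leontief preferences: the optimum is at the kink where x/1 = y/2, i.e. y = 2·x.
Budget: P_x·x + P_y·2·x = M, so (P_x + 2·P_y)·x = M.
Demand: x*(P_x,P_y,M) = M/(P_x + 2·P_y), y* = 2·M/(P_x + 2·P_y).
Set x* = 1.625 in the demand function and solve for P_x: P_x = 6.68.

P_x = 6.68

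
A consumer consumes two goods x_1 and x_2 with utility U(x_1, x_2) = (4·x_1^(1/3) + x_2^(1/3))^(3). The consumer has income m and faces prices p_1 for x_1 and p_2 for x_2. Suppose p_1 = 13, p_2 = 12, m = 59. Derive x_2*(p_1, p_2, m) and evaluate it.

MRS = MU_x_1/MU_x_2 = 4·(x_2/x_1)^(2/3). Set equal to p_1/p_2.
Solve for the ratio: x_2/x_1 = [(1/4)·p_1/p_2]^(1.5).
Substitute x_2 = (x_2/x_1)·x_1 into the budget: x_1* = m/(p_1 + p_2·(x_2/x_1)).
Numerically x_2/x_1 = 0.140946, so x_1* = 59/(13 + 12·0.140946) = 4.016 and x_2* = 0.140946·4.016 = 0.566.

x_2* = 0.566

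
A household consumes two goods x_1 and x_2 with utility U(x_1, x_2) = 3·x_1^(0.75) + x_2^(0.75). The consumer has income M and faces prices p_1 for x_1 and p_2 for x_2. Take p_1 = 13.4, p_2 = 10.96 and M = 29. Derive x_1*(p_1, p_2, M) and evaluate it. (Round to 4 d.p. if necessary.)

MRS = MU_x_1/MU_x_2 = 3·(x_2/x_1)^(0.25). Set equal to p_1/p_2.
Hence x_2/x_1 = ((1/3)·p_1/p_2)^(1/(0.25)), i.e. raised to the 4 power.
Substitute x_2 = (x_2/x_1)·x_1 into the budget: x_1* = M/(p_1 + p_2·(x_2/x_1)).
Numerically x_2/x_1 = 0.027586, so x_1* = 29/(13.4 + 10.96·0.027586) = 2.1164.

x_1* = 2.1164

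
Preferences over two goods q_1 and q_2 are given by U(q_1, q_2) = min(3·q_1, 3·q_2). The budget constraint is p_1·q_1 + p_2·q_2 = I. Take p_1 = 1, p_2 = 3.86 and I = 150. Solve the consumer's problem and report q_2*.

With perfect complements, no substitution: consume in ratio q_1:q_2 = 3:3.
Budget: p_1·q_1 + p_2·q_1 = I, so (3·p_1 + 3·p_2)·q_1 = 3·I.
Demand: q_1*(p_1,p_2,I) = 3·I/(3·p_1 + 3·p_2), q_2* = 3·I/(3·p_1 + 3·p_2).
Here 3·1 + 3·3.86 = 14.58, giving q_2* = 30.8642.

q_2* = 30.8642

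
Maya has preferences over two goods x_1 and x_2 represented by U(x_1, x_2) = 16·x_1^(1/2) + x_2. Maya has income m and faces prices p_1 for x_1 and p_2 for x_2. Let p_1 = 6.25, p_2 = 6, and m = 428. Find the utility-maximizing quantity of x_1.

x_1* = 58.9824

Set MRS = p_1/p_2: 8·x_1^(−1/2) = p_1/p_2.
Thus x_1* = (8·p_2/p_1)² — independent of m — with the rest of income spent on x_2.
Plugging in: x_1* = (8·6/6.25)² = 58.9824.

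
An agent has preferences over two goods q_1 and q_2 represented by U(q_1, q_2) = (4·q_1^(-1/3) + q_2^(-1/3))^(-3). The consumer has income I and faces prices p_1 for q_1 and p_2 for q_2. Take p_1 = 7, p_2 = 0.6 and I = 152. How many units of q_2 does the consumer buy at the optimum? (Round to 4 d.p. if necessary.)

MRS = MU_q_1/MU_q_2 = 4·(q_2/q_1)^(4/3). Set equal to p_1/p_2.
Hence q_2/q_1 = ((1/4)·p_1/p_2)^(1/(4/3)), i.e. raised to the 0.75 power.
With the ratio pinned down, the budget gives q_1* = I/(p_1 + p_2·(q_2/q_1)) and q_2* = (q_2/q_1)·q_1*.
Numerically q_2/q_1 = 2.23185, so q_1* = 152/(7 + 0.6·2.23185) = 18.2274 and q_2* = 2.23185·18.2274 = 40.6808.

q_2* = 40.6808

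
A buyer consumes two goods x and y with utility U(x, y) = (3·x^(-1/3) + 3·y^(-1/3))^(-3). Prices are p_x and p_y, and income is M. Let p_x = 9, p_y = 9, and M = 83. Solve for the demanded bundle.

x* = 4.6111, y* = 4.6111

From the CES first-order condition, (y/x)^(4/3) = p_x/p_y.
Hence y/x = (p_x/p_y)^(1/(4/3)), i.e. raised to the 0.75 power.
Substitute y = (y/x)·x into the budget: x* = M/(p_x + p_y·(y/x)).
Numerically y/x = 1, so x* = 83/(9 + 9·1) = 4.6111 and y* = 1·4.6111 = 4.6111.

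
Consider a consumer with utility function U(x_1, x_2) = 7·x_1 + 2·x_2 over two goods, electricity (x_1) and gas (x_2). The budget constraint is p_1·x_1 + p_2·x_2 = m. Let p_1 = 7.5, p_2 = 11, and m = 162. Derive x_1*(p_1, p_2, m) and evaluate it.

x_1* = 21.6

Perfect substitutes: compare marginal utility per dollar. 7/p_1 vs 2/p_2 → 0.9333 vs 0.1818.
x_1 gives more utility per dollar, so spend all income on x_1: x_1* = m/p_1, x_2* = 0.
Numerically: x_1* = 21.6, x_2* = 0.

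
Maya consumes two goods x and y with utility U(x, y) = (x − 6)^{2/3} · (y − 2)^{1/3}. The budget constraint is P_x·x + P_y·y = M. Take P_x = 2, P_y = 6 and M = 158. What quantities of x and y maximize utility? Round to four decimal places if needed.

This is Cobb-Douglas in (x−6, y−2): tangency gives 2/3·P_y·(y−2) = 1/3·P_x·(x−6).
After buying the subsistence bundle (6, 2), a share 2/3 of the remaining income goes to x: x* = 6 + 2/3·(M − 6P_x − 2P_y)/P_x.
Discretionary income = 158 − 6·2 − 2·6 = 134; x* = 6 + 2/3·134/2 = 50.6667; y* = 2 + 1/3·134/6 = 9.4444.

x* = 50.6667, y* = 9.4444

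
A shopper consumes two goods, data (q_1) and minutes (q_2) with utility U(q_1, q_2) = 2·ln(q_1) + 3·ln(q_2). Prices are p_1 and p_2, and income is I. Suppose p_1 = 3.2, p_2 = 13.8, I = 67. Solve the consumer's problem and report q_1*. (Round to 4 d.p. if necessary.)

MU_q_1/MU_q_2 = (2·q_2)/(3·q_1); tangency sets this equal to p_1/p_2.
Rearranging, p_2·q_2 = (3/2)·p_1·q_1. Substituting into the budget gives p_1·q_1·(1 + (3/2)) = I.
Demand: q_1*(p_1,p_2,I) = 0.4·I/p_1 and q_2* = 0.6·I/p_2.
At p_1=3.2, p_2=13.8, I=67: q_1* = 0.4·67/3.2 = 8.375.

q_1* = 8.375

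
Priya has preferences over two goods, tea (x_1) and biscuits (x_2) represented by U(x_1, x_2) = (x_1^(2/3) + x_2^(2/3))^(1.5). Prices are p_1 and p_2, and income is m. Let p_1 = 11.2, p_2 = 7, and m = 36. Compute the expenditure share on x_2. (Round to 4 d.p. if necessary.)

From the CES first-order condition, (x_2/x_1)^(1/3) = p_1/p_2.
Solve for the ratio: x_2/x_1 = [p_1/p_2]^(3).
With the ratio pinned down, the budget gives x_1* = m/(p_1 + p_2·(x_2/x_1)) and x_2* = (x_2/x_1)·x_1*.
Numerically x_2/x_1 = 4.096, so x_1* = 36/(11.2 + 7·4.096) = 0.9029 and x_2* = 4.096·0.9029 = 3.6982.
Expenditure on x_2: 7·3.6982 = 25.8876; share = 0.7191.

share on x_2 = 0.7191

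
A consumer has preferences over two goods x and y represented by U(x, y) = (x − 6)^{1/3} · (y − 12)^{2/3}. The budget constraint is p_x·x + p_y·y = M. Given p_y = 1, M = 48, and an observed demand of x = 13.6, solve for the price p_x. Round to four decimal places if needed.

Let x' = x−6, y' = y−12. MRS = (1/2)·y'/x' = p_x/p_y.
Substituting into the budget: x* = 6 + 1/3·(M − 6·p_x − 12·p_y)/p_x, and y* = 12 + 2/3·(…)/p_y.
Set x* = 13.6 in the demand function and solve for p_x: p_x = 1.25.

p_x = 1.25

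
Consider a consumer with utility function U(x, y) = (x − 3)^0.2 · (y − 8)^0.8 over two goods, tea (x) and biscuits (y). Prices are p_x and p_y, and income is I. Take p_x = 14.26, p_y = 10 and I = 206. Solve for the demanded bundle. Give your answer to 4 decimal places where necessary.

Let x' = x−3, y' = y−8. MRS = (1/4)·y'/x' = p_x/p_y.
Substituting into the budget: x* = 3 + 0.2·(I − 3·p_x − 8·p_y)/p_x, and y* = 8 + 0.8·(…)/p_y.
Discretionary income = 206 − 3·14.26 − 8·10 = 83.22; x* = 3 + 0.2·83.22/14.26 = 4.1672; y* = 8 + 0.8·83.22/10 = 14.6576.

x* = 4.1672, y* = 14.6576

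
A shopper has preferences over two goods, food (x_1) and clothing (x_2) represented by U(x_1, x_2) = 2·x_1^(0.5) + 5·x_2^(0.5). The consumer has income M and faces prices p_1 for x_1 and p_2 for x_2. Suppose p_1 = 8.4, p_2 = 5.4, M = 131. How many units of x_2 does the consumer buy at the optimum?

x_2* = 21.9967

MU_x_1 ∝ 2·x_1^(-0.5), MU_x_2 ∝ 5·x_2^(-0.5), so MRS = (2/5)·(x_2/x_1)^(0.5) = p_1/p_2.
Hence x_2/x_1 = ((5/2)·p_1/p_2)^(1/(0.5)), i.e. raised to the 2 power.
With the ratio pinned down, the budget gives x_1* = M/(p_1 + p_2·(x_2/x_1)) and x_2* = (x_2/x_1)·x_1*.
Numerically x_2/x_1 = 15.123457, so x_1* = 131/(8.4 + 5.4·15.123457) = 1.4545 and x_2* = 15.123457·1.4545 = 21.9967.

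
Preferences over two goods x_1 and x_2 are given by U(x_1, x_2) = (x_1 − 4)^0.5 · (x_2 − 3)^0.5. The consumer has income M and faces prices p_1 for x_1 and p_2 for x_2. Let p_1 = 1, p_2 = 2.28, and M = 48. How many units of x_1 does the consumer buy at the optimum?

x_1* = 22.58

This is Cobb-Douglas in (x_1−4, x_2−3): tangency gives 0.5·p_2·(x_2−3) = 0.5·p_1·(x_1−4).
After buying the subsistence bundle (4, 3), a share 0.5 of the remaining income goes to x_1: x_1* = 4 + 0.5·(M − 4p_1 − 3p_2)/p_1.
Discretionary income = 48 − 4·1 − 3·2.28 = 37.16; x_1* = 4 + 0.5·37.16/1 = 22.58.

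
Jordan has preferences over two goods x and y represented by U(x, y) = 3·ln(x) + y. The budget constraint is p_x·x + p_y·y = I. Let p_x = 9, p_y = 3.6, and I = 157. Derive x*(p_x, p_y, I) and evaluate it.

Set MRS = p_x/p_y: (3/x)/1 = p_x/p_y.
So x*(p_x,p_y) = 3·p_y/p_x, independent of income; and y* = (I − 3·p_y)/p_y.
At the given prices: x* = 3·3.6/9 = 1.2.

x* = 1.2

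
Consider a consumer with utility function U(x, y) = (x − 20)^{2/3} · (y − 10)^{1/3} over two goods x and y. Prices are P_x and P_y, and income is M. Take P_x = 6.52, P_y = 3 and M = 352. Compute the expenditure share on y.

share on y = 0.2667

MRS = 2·(y−10)/(x−20). Tangency with P_x/P_y gives y−10 = (1/2)·(P_x/P_y)·(x−20).
After buying the subsistence bundle (20, 10), a share 2/3 of the remaining income goes to x: x* = 20 + 2/3·(M − 20P_x − 10P_y)/P_x.
Discretionary income = 352 − 20·6.52 − 10·3 = 191.6; x* = 20 + 2/3·191.6/6.52 = 39.591; y* = 10 + 1/3·191.6/3 = 31.2889.
Expenditure on y: 3·31.2889 = 93.8667; share = 0.2667.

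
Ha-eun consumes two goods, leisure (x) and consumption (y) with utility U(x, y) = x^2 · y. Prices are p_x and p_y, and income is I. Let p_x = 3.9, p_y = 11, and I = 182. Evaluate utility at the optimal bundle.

V = 5338.122

The MRS is 2·y/x. Set MRS = p_x/p_y.
Rearranging, p_y·y = (1/2)·p_x·x. Substituting into the budget gives p_x·x·(1 + (1/2)) = I.
Demand: x*(p_x,p_y,I) = 2/3·I/p_x and y* = 1/3·I/p_y.
At p_x=3.9, p_y=11, I=182: x* = 2/3·182/3.9 = 31.1111, y* = 5.5152.
Utility at the optimum: U(31.1111, 5.5152) = 5338.122.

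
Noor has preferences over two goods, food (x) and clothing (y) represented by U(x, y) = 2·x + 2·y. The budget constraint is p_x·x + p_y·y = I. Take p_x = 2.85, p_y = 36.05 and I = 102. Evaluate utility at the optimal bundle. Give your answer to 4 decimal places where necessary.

V = 71.5789

Perfect substitutes: compare marginal utility per dollar. 2/p_x vs 2/p_y → 0.7018 vs 0.0555.
x gives more utility per dollar, so spend all income on x: x* = I/p_x, y* = 0.
Numerically: x* = 35.7895, y* = 0.
Utility at the optimum: U(35.7895, 0) = 71.5789.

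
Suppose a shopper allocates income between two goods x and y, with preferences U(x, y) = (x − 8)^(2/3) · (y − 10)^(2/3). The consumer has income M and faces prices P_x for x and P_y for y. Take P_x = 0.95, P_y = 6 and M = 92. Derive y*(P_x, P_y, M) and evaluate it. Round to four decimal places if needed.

y* = 12.0333

Substituting into the budget: x* = 8 + 0.5·(M − 8·P_x − 10·P_y)/P_x, and y* = 10 + 0.5·(…)/P_y.
Discretionary income = 92 − 8·0.95 − 10·6 = 24.4; y* = 10 + 0.5·24.4/6 = 12.0333.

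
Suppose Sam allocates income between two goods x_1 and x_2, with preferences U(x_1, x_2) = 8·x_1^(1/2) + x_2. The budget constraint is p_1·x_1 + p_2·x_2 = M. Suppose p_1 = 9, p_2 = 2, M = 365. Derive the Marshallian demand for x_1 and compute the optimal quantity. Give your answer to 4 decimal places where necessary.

MU_x_1 = 4/√x_1, MU_x_2 = 1. Tangency: 4/√x_1 = p_1/p_2.
Solve: √x_1 = 4·p_2/p_1, so x_1*(p_1,p_2) = (4·p_2/p_1)², and x_2* = (M − p_1·x_1*)/p_2.
Plugging in: x_1* = (4·2/9)² = 0.7901.

x_1* = 0.7901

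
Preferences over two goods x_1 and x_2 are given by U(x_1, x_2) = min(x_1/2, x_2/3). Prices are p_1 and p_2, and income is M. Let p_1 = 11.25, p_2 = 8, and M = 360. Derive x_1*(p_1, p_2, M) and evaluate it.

Leontief preferences: the optimum is at the kink where x_1/2 = x_2/3, i.e. x_2 = (3/2)·x_1.
Budget: p_1·x_1 + p_2·(3/2)·x_1 = M, so (2·p_1 + 3·p_2)·x_1 = 2·M.
Demand: x_1*(p_1,p_2,M) = 2·M/(2·p_1 + 3·p_2), x_2* = 3·M/(2·p_1 + 3·p_2).
Here 2·11.25 + 3·8 = 46.5, giving x_1* = 15.4839.

x_1* = 15.4839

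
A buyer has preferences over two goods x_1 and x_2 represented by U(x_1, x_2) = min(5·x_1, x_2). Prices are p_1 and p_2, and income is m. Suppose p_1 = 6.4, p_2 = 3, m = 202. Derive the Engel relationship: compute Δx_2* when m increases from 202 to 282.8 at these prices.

Leontief preferences: the optimum is at the kink where x_1/1 = x_2/5, i.e. x_2 = 5·x_1.
Budget: p_1·x_1 + p_2·5·x_1 = m, so (p_1 + 5·p_2)·x_1 = m.
Demand: x_1*(p_1,p_2,m) = m/(p_1 + 5·p_2), x_2* = 5·m/(p_1 + 5·p_2).
Here 6.4 + 5·3 = 21.4, giving x_2* = 47.1963.
At m' = 282.8: x_2* = 66.0748. Change: 66.0748 − 47.1963 = 18.8785.

Δx_2* = 18.8785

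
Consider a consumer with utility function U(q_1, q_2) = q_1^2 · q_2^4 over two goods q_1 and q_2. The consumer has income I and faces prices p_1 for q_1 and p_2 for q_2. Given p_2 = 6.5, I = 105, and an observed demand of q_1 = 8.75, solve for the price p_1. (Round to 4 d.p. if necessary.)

The MRS is (1/2)·q_2/q_1. Set MRS = p_1/p_2.
Rearranging, p_2·q_2 = 2·p_1·q_1. Substituting into the budget gives p_1·q_1·(1 + 2) = I.
Demand: q_1*(p_1,p_2,I) = 1/3·I/p_1 and q_2* = 2/3·I/p_2.
Set q_1* = 8.75 in the demand function and solve for p_1: p_1 = 4.

p_1 = 4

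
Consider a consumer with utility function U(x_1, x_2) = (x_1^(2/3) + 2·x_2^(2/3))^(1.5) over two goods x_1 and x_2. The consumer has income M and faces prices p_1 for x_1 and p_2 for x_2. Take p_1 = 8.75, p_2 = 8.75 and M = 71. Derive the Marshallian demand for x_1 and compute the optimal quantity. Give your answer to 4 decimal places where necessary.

Numerically x_2/x_1 = 8, so x_1* = 71/(8.75 + 8.75·8) = 0.9016.

x_1* = 0.9016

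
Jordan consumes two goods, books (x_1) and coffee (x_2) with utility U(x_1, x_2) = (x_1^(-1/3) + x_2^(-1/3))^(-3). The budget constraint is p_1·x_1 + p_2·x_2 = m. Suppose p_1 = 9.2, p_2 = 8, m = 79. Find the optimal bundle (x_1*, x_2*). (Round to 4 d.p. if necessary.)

Substitute x_2 = (x_2/x_1)·x_1 into the budget: x_1* = m/(p_1 + p_2·(x_2/x_1)).
Numerically x_2/x_1 = 1.110512, so x_1* = 79/(9.2 + 8·1.110512) = 4.3685 and x_2* = 1.110512·4.3685 = 4.8512.

x_1* = 4.3685, x_2* = 4.8512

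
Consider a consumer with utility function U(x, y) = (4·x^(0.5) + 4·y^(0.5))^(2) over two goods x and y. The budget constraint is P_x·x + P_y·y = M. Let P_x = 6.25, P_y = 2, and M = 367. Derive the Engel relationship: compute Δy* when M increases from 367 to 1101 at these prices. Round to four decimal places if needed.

From the CES first-order condition, (y/x)^(0.5) = P_x/P_y.
Hence y/x = (P_x/P_y)^(1/(0.5)), i.e. raised to the 2 power.
Substitute y = (y/x)·x into the budget: x* = M/(P_x + P_y·(y/x)).
Numerically y/x = 9.765625, so x* = 367/(6.25 + 2·9.765625) = 14.2352 and y* = 9.765625·14.2352 = 139.0152.
At M' = 1101: y* = 417.0455. Change: 417.0455 − 139.0152 = 278.0303.

Δy* = 278.0303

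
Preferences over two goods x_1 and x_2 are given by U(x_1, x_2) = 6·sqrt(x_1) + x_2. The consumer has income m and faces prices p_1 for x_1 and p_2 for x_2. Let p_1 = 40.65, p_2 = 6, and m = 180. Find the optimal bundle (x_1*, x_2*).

Utility is quasi-linear in x_2; the FOC for x_1 is 3/√x_1 = p_1/p_2.
Solve: √x_1 = 3·p_2/p_1, so x_1*(p_1,p_2) = (3·p_2/p_1)², and x_2* = (m − p_1·x_1*)/p_2.
Plugging in: x_1* = (3·6/40.65)² = 0.1961, x_2* = 28.6716.

x_1* = 0.1961, x_2* = 28.6716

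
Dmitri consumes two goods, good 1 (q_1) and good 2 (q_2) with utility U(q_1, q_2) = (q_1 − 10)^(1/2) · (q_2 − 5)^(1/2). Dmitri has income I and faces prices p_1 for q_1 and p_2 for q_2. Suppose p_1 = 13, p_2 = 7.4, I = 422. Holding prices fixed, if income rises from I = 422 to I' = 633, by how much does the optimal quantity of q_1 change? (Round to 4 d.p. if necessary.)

Δq_1* = 8.1154

This is Cobb-Douglas in (q_1−10, q_2−5): tangency gives 0.5·p_2·(q_2−5) = 0.5·p_1·(q_1−10).
Substituting into the budget: q_1* = 10 + 0.5·(I − 10·p_1 − 5·p_2)/p_1, and q_2* = 5 + 0.5·(…)/p_2.
Discretionary income = 422 − 10·13 − 5·7.4 = 255; q_1* = 10 + 0.5·255/13 = 19.8077.
At I' = 633: q_1* = 27.9231. Change: 27.9231 − 19.8077 = 8.1154.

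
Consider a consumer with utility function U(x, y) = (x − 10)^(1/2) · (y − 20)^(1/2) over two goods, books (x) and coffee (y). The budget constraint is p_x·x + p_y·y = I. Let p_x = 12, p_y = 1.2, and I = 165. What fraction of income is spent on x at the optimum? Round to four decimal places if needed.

share on x = 0.7909

MRS = (y−20)/(x−10). Tangency with p_x/p_y gives y−20 = (p_x/p_y)·(x−10).
After buying the subsistence bundle (10, 20), a share 0.5 of the remaining income goes to x: x* = 10 + 0.5·(I − 10p_x − 20p_y)/p_x.
Discretionary income = 165 − 10·12 − 20·1.2 = 21; x* = 10 + 0.5·21/12 = 10.875; y* = 20 + 0.5·21/1.2 = 28.75.
Expenditure on x: 12·10.875 = 130.5; share = 0.7909.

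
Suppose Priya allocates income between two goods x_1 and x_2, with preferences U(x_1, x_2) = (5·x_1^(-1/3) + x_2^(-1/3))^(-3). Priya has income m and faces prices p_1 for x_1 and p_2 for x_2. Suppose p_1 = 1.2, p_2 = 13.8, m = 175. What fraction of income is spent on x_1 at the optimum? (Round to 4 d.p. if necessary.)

share on x_1 = 0.6449

MU_x_1 ∝ 5·x_1^(-4/3), MU_x_2 ∝ x_2^(-4/3), so MRS = 5·(x_2/x_1)^(4/3) = p_1/p_2.
Solve for the ratio: x_2/x_1 = [(1/5)·p_1/p_2]^(0.75).
With the ratio pinned down, the budget gives x_1* = m/(p_1 + p_2·(x_2/x_1)) and x_2* = (x_2/x_1)·x_1*.
Numerically x_2/x_1 = 0.04789, so x_1* = 175/(1.2 + 13.8·0.04789) = 94.0411 and x_2* = 0.04789·94.0411 = 4.5037.
Expenditure on x_1: 1.2·94.0411 = 112.8493; share = 0.6449.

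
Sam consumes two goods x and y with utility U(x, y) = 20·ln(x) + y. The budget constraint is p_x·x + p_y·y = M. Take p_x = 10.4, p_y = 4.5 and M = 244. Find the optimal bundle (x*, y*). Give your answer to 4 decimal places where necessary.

x* = 8.6538, y* = 34.2222

Set MRS = p_x/p_y: (20/x)/1 = p_x/p_y.
So x*(p_x,p_y) = 20·p_y/p_x, independent of income; and y* = (M − 20·p_y)/p_y.
At the given prices: x* = 20·4.5/10.4 = 8.6538, and y* = 34.2222.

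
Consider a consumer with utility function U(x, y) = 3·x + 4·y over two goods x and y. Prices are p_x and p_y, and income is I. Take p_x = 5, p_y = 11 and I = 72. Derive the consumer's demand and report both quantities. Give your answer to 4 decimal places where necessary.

x gives more utility per dollar, so spend all income on x: x* = I/p_x, y* = 0.
Numerically: x* = 14.4, y* = 0.

x* = 14.4, y* = 0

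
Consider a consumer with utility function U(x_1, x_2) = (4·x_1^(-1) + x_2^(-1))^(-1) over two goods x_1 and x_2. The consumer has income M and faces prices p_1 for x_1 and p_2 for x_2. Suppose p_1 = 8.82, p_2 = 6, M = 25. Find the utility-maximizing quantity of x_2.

From the CES first-order condition, 4·(x_2/x_1)^(2) = p_1/p_2.
Solve for the ratio: x_2/x_1 = [(1/4)·p_1/p_2]^(0.5).
With the ratio pinned down, the budget gives x_1* = M/(p_1 + p_2·(x_2/x_1)) and x_2* = (x_2/x_1)·x_1*.
Numerically x_2/x_1 = 0.606218, so x_1* = 25/(8.82 + 6·0.606218) = 2.0069 and x_2* = 0.606218·2.0069 = 1.2166.

x_2* = 1.2166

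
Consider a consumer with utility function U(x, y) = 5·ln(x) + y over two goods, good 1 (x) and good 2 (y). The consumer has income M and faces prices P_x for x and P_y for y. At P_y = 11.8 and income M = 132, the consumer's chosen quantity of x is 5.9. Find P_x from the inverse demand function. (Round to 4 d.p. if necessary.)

P_x = 10

MU_x = 5/x, MU_y = 1. Tangency: 5/x = P_x/P_y.
So x*(P_x,P_y) = 5·P_y/P_x, independent of income; and y* = (M − 5·P_y)/P_y.
Set x* = 5.9 in the demand function and solve for P_x: P_x = 10.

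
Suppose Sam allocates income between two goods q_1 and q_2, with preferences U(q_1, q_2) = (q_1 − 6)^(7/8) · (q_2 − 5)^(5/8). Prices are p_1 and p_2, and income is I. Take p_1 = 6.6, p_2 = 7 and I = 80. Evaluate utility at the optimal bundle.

V = 0.2575

This is Cobb-Douglas in (q_1−6, q_2−5): tangency gives 0.875·p_2·(q_2−5) = 0.625·p_1·(q_1−6).
Substituting into the budget: q_1* = 6 + 7/12·(I − 6·p_1 − 5·p_2)/p_1, and q_2* = 5 + 5/12·(…)/p_2.
Discretionary income = 80 − 6·6.6 − 5·7 = 5.4; q_1* = 6 + 7/12·5.4/6.6 = 6.4773; q_2* = 5 + 5/12·5.4/7 = 5.3214.
Utility at the optimum: U(6.4773, 5.3214) = 0.2575.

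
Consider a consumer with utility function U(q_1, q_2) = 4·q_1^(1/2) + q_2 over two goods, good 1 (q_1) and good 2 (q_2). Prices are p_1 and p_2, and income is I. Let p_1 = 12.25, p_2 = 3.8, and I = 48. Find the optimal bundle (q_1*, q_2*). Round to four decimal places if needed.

q_1* = 0.3849, q_2* = 11.3908

Utility is quasi-linear in q_2; the FOC for q_1 is 2/√q_1 = p_1/p_2.
Solve: √q_1 = 2·p_2/p_1, so q_1*(p_1,p_2) = (2·p_2/p_1)², and q_2* = (I − p_1·q_1*)/p_2.
Plugging in: q_1* = (2·3.8/12.25)² = 0.3849, q_2* = 11.3908.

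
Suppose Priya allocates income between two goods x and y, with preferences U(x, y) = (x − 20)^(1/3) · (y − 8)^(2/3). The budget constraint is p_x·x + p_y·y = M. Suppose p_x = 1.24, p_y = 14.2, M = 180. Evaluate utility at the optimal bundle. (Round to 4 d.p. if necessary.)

V = 3.494

MRS = (1/2)·(y−8)/(x−20). Tangency with p_x/p_y gives y−8 = 2·(p_x/p_y)·(x−20).
After buying the subsistence bundle (20, 8), a share 1/3 of the remaining income goes to x: x* = 20 + 1/3·(M − 20p_x − 8p_y)/p_x.
Discretionary income = 180 − 20·1.24 − 8·14.2 = 41.6; x* = 20 + 1/3·41.6/1.24 = 31.1828; y* = 8 + 2/3·41.6/14.2 = 9.9531.
Utility at the optimum: U(31.1828, 9.9531) = 3.494.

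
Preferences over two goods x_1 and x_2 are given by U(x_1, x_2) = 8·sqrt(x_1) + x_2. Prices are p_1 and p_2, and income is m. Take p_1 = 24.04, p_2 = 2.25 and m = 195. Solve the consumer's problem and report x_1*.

Set MRS = p_1/p_2: 4·x_1^(−1/2) = p_1/p_2.
Solve: √x_1 = 4·p_2/p_1, so x_1*(p_1,p_2) = (4·p_2/p_1)², and x_2* = (m − p_1·x_1*)/p_2.
Plugging in: x_1* = (4·2.25/24.04)² = 0.1402.

x_1* = 0.1402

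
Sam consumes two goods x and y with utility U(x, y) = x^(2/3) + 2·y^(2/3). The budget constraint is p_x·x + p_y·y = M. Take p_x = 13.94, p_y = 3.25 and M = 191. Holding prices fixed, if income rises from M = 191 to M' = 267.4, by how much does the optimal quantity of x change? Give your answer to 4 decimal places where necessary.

Δx* = 0.037

With the ratio pinned down, the budget gives x* = M/(p_x + p_y·(y/x)) and y* = (y/x)·x*.
Numerically y/x = 631.289005, so x* = 191/(13.94 + 3.25·631.289005) = 0.0925.
At M' = 267.4: x* = 0.1295. Change: 0.1295 − 0.0925 = 0.037.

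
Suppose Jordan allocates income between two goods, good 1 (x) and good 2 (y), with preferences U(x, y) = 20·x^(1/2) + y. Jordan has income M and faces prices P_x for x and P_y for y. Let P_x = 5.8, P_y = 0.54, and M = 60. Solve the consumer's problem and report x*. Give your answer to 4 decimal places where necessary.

Set MRS = P_x/P_y: 10·x^(−1/2) = P_x/P_y.
Solve: √x = 10·P_y/P_x, so x*(P_x,P_y) = (10·P_y/P_x)², and y* = (M − P_x·x*)/P_y.
Plugging in: x* = (10·0.54/5.8)² = 0.8668.

x* = 0.8668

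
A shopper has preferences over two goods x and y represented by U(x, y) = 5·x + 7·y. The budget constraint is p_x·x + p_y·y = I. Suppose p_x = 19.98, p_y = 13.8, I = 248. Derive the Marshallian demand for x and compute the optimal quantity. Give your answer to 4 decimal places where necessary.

x* = 0

Linear utility — the consumer picks whichever good has higher MU/price: 5/19.98 = 0.2503 vs 7/13.8 = 0.5072.
y gives more utility per dollar, so spend all income on y: y* = I/p_y, x* = 0.
Numerically: x* = 0, y* = 17.971.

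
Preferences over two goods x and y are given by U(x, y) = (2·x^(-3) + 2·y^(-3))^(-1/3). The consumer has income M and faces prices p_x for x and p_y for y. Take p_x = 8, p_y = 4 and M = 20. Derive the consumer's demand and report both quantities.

x* = 1.5678, y* = 1.8644

MU_x ∝ 2·x^(-4), MU_y ∝ 2·y^(-4), so MRS = (y/x)^(4) = p_x/p_y.
Hence y/x = (p_x/p_y)^(1/(4)), i.e. raised to the 0.25 power.
With the ratio pinned down, the budget gives x* = M/(p_x + p_y·(y/x)) and y* = (y/x)·x*.
Numerically y/x = 1.189207, so x* = 20/(8 + 4·1.189207) = 1.5678 and y* = 1.189207·1.5678 = 1.8644.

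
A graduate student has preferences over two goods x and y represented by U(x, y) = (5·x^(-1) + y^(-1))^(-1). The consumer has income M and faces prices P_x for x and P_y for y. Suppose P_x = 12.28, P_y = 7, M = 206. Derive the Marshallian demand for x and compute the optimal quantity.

MU_x ∝ 5·x^(-2), MU_y ∝ y^(-2), so MRS = 5·(y/x)^(2) = P_x/P_y.
Solve for the ratio: y/x = [(1/5)·P_x/P_y]^(0.5).
With the ratio pinned down, the budget gives x* = M/(P_x + P_y·(y/x)) and y* = (y/x)·x*.
Numerically y/x = 0.592332, so x* = 206/(12.28 + 7·0.592332) = 12.5408.

x* = 12.5408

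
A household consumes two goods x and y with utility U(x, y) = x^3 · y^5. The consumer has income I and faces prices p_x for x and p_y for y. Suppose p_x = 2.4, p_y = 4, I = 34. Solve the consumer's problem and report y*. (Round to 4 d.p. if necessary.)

The MRS is (3/5)·y/x. Set MRS = p_x/p_y.
So 3·p_y·y = 5·p_x·x; combined with the budget, a share 0.375 of income goes to x.
Demand: x*(p_x,p_y,I) = 0.375·I/p_x and y* = 0.625·I/p_y.
At p_x=2.4, p_y=4, I=34: y* = 0.625·34/4 = 5.3125.

y* = 5.3125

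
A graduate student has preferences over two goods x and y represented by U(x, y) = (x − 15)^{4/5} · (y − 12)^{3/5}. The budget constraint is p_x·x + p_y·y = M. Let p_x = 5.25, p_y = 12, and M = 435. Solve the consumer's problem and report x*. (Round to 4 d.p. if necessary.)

This is Cobb-Douglas in (x−15, y−12): tangency gives 0.8·p_y·(y−12) = 0.6·p_x·(x−15).
After buying the subsistence bundle (15, 12), a share 4/7 of the remaining income goes to x: x* = 15 + 4/7·(M − 15p_x − 12p_y)/p_x.
Discretionary income = 435 − 15·5.25 − 12·12 = 212.25; x* = 15 + 4/7·212.25/5.25 = 38.102.

x* = 38.102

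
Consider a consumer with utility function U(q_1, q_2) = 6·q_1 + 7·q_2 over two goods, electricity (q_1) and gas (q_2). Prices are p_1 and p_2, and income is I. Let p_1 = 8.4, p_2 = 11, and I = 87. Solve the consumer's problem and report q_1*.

q_1* = 10.3571

Linear utility — the consumer picks whichever good has higher MU/price: 6/8.4 = 0.7143 vs 7/11 = 0.6364.
q_1 gives more utility per dollar, so spend all income on q_1: q_1* = I/p_1, q_2* = 0.
Numerically: q_1* = 10.3571, q_2* = 0.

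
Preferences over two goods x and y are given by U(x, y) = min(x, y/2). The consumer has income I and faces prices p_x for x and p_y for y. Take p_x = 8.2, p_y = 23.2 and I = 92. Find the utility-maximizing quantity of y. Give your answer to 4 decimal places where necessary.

With perfect complements, no substitution: consume in ratio x:y = 1:2.
Budget: p_x·x + p_y·2·x = I, so (p_x + 2·p_y)·x = I.
Demand: x*(p_x,p_y,I) = I/(p_x + 2·p_y), y* = 2·I/(p_x + 2·p_y).
Here 8.2 + 2·23.2 = 54.6, giving y* = 3.37.

y* = 3.37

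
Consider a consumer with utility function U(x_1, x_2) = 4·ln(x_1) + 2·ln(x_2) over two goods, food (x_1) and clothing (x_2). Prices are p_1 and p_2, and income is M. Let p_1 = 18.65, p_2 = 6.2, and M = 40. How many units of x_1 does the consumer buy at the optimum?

Tangency: MRS = 2·x_2/x_1 = p_1/p_2.
So 4·p_2·x_2 = 2·p_1·x_1; combined with the budget, a share 2/3 of income goes to x_1.
Demand: x_1*(p_1,p_2,M) = 2/3·M/p_1 and x_2* = 1/3·M/p_2.
At p_1=18.65, p_2=6.2, M=40: x_1* = 2/3·40/18.65 = 1.4298.

x_1* = 1.4298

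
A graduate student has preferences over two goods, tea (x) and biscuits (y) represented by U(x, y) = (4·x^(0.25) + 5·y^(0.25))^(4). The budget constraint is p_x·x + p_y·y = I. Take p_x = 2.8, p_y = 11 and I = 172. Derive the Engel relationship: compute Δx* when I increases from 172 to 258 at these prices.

With the ratio pinned down, the budget gives x* = I/(p_x + p_y·(y/x)) and y* = (y/x)·x*.
Numerically y/x = 0.21722, so x* = 172/(2.8 + 11·0.21722) = 33.1443.
At I' = 258: x* = 49.7165. Change: 49.7165 − 33.1443 = 16.5722.

Δx* = 16.5722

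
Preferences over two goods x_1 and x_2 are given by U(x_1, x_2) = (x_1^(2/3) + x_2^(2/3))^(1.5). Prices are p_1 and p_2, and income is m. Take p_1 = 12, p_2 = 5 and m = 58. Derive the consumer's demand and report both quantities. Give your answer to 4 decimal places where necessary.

From the CES first-order condition, (x_2/x_1)^(1/3) = p_1/p_2.
Hence x_2/x_1 = (p_1/p_2)^(1/(1/3)), i.e. raised to the 3 power.
With the ratio pinned down, the budget gives x_1* = m/(p_1 + p_2·(x_2/x_1)) and x_2* = (x_2/x_1)·x_1*.
Numerically x_2/x_1 = 13.824, so x_1* = 58/(12 + 5·13.824) = 0.715 and x_2* = 13.824·0.715 = 9.884.

x_1* = 0.715, x_2* = 9.884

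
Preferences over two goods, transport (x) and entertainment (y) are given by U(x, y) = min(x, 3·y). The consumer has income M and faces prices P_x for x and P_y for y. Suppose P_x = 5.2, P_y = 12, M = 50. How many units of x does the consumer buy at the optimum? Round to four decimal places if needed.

Demand: x*(P_x,P_y,M) = 3·M/(3·P_x + P_y), y* = M/(3·P_x + P_y).
Here 3·5.2 + 12 = 27.6, giving x* = 5.4348.

x* = 5.4348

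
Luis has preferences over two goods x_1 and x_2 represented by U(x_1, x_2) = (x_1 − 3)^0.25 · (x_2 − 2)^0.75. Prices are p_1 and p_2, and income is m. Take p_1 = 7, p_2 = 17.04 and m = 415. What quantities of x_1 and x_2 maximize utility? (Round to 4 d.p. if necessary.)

x_1* = 15.8543, x_2* = 17.8415

Let x_1' = x_1−3, x_2' = x_2−2. MRS = (1/3)·x_2'/x_1' = p_1/p_2.
After buying the subsistence bundle (3, 2), a share 0.25 of the remaining income goes to x_1: x_1* = 3 + 0.25·(m − 3p_1 − 2p_2)/p_1.
Discretionary income = 415 − 3·7 − 2·17.04 = 359.92; x_1* = 3 + 0.25·359.92/7 = 15.8543; x_2* = 2 + 0.75·359.92/17.04 = 17.8415.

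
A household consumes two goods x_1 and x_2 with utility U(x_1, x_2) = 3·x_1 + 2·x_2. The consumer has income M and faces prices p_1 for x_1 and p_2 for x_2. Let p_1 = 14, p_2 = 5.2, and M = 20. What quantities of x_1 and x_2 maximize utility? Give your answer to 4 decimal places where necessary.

Perfect substitutes: compare marginal utility per dollar. 3/p_1 vs 2/p_2 → 0.2143 vs 0.3846.
x_2 gives more utility per dollar, so spend all income on x_2: x_2* = M/p_2, x_1* = 0.
Numerically: x_1* = 0, x_2* = 3.8462.

x_1* = 0, x_2* = 3.8462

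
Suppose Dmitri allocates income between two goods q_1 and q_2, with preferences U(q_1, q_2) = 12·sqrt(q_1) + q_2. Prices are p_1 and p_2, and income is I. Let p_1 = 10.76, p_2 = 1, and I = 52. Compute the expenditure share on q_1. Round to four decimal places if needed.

Solve: √q_1 = 6·p_2/p_1, so q_1*(p_1,p_2) = (6·p_2/p_1)², and q_2* = (I − p_1·q_1*)/p_2.
Plugging in: q_1* = (6·1/10.76)² = 0.3109, q_2* = 48.6543.
Expenditure on q_1: 10.76·0.3109 = 3.3457; share = 0.0643.

share on q_1 = 0.0643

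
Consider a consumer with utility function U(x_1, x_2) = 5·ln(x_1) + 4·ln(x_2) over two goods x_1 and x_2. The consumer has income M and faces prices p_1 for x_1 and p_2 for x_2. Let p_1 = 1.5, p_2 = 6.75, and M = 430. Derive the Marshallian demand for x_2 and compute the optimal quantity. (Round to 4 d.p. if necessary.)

x_2* = 28.3128

The MRS is (5/4)·x_2/x_1. Set MRS = p_1/p_2.
Rearranging, p_2·x_2 = (4/5)·p_1·x_1. Substituting into the budget gives p_1·x_1·(1 + (4/5)) = M.
Demand: x_1*(p_1,p_2,M) = 5/9·M/p_1 and x_2* = 4/9·M/p_2.
At p_1=1.5, p_2=6.75, M=430: x_2* = 4/9·430/6.75 = 28.3128.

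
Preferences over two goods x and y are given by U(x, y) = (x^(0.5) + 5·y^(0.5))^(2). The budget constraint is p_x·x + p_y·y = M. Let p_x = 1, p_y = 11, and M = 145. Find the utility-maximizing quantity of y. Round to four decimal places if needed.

MRS = MU_x/MU_y = (1/5)·(y/x)^(0.5). Set equal to p_x/p_y.
Solve for the ratio: y/x = [5·p_x/p_y]^(2).
With the ratio pinned down, the budget gives x* = M/(p_x + p_y·(y/x)) and y* = (y/x)·x*.
Numerically y/x = 0.206612, so x* = 145/(1 + 11·0.206612) = 44.3056 and y* = 0.206612·44.3056 = 9.154.

y* = 9.154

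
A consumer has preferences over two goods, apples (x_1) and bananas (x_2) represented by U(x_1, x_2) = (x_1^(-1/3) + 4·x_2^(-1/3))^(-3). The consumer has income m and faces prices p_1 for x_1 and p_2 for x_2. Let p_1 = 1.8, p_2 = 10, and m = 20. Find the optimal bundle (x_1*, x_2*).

MRS = MU_x_1/MU_x_2 = (1/4)·(x_2/x_1)^(4/3). Set equal to p_1/p_2.
Solve for the ratio: x_2/x_1 = [4·p_1/p_2]^(0.75).
Substitute x_2 = (x_2/x_1)·x_1 into the budget: x_1* = m/(p_1 + p_2·(x_2/x_1)).
Numerically x_2/x_1 = 0.781627, so x_1* = 20/(1.8 + 10·0.781627) = 2.0798 and x_2* = 0.781627·2.0798 = 1.6256.

x_1* = 2.0798, x_2* = 1.6256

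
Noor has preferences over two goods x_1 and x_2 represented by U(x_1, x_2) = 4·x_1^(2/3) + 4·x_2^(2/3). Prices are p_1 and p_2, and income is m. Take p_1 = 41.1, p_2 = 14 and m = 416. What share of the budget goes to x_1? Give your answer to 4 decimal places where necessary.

Substitute x_2 = (x_2/x_1)·x_1 into the budget: x_1* = m/(p_1 + p_2·(x_2/x_1)).
Numerically x_2/x_1 = 25.301214, so x_1* = 416/(41.1 + 14·25.301214) = 1.0523 and x_2* = 25.301214·1.0523 = 26.625.
Expenditure on x_1: 41.1·1.0523 = 43.2504; share = 0.104.

share on x_1 = 0.104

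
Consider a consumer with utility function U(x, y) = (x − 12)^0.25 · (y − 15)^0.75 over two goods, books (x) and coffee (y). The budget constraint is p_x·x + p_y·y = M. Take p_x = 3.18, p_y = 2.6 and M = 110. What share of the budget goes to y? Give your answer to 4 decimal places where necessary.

MRS = (1/3)·(y−15)/(x−12). Tangency with p_x/p_y gives y−15 = 3·(p_x/p_y)·(x−12).
Substituting into the budget: x* = 12 + 0.25·(M − 12·p_x − 15·p_y)/p_x, and y* = 15 + 0.75·(…)/p_y.
Discretionary income = 110 − 12·3.18 − 15·2.6 = 32.84; x* = 12 + 0.25·32.84/3.18 = 14.5818; y* = 15 + 0.75·32.84/2.6 = 24.4731.
Expenditure on y: 2.6·24.4731 = 63.63; share = 0.5785.

share on y = 0.5785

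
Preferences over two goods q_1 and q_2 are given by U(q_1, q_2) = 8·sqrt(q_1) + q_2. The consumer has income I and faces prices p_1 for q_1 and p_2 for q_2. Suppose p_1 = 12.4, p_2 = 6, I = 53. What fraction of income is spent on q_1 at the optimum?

Set MRS = p_1/p_2: 4·q_1^(−1/2) = p_1/p_2.
Solve: √q_1 = 4·p_2/p_1, so q_1*(p_1,p_2) = (4·p_2/p_1)², and q_2* = (I − p_1·q_1*)/p_2.
Plugging in: q_1* = (4·6/12.4)² = 3.7461, q_2* = 1.0914.
Expenditure on q_1: 12.4·3.7461 = 46.4516; share = 0.8764.

share on q_1 = 0.8764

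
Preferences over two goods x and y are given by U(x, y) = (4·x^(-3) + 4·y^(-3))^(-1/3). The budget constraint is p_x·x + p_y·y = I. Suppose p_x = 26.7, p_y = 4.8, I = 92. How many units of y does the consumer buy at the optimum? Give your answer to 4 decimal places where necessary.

y* = 4.1468

Substitute y = (y/x)·x into the budget: x* = I/(p_x + p_y·(y/x)).
Numerically y/x = 1.535739, so x* = 92/(26.7 + 4.8·1.535739) = 2.7002 and y* = 1.535739·2.7002 = 4.1468.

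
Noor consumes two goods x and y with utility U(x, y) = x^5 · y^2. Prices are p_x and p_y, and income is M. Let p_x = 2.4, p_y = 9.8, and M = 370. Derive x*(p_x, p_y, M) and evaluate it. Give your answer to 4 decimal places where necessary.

x* = 110.119

Demand: x*(p_x,p_y,M) = 5/7·M/p_x and y* = 2/7·M/p_y.
At p_x=2.4, p_y=9.8, M=370: x* = 5/7·370/2.4 = 110.119.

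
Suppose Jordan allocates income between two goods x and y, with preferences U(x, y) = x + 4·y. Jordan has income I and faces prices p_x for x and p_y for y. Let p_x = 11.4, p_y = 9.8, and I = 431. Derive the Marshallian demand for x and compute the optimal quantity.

x* = 0

y gives more utility per dollar, so spend all income on y: y* = I/p_y, x* = 0.
Numerically: x* = 0, y* = 43.9796.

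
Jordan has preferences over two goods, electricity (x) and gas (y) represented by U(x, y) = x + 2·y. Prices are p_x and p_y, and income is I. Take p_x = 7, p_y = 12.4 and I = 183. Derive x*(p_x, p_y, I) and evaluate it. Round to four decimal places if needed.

x* = 0

Linear utility — the consumer picks whichever good has higher MU/price: 1/7 = 0.1429 vs 2/12.4 = 0.1613.
y gives more utility per dollar, so spend all income on y: y* = I/p_y, x* = 0.
Numerically: x* = 0, y* = 14.7581.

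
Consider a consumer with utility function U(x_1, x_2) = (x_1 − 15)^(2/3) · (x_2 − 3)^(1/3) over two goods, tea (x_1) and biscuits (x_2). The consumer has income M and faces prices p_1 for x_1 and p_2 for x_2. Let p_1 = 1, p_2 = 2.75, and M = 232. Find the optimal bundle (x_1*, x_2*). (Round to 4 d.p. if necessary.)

MRS = 2·(x_2−3)/(x_1−15). Tangency with p_1/p_2 gives x_2−3 = (1/2)·(p_1/p_2)·(x_1−15).
After buying the subsistence bundle (15, 3), a share 2/3 of the remaining income goes to x_1: x_1* = 15 + 2/3·(M − 15p_1 − 3p_2)/p_1.
Discretionary income = 232 − 15·1 − 3·2.75 = 208.75; x_1* = 15 + 2/3·208.75/1 = 154.1667; x_2* = 3 + 1/3·208.75/2.75 = 28.303.

x_1* = 154.1667, x_2* = 28.303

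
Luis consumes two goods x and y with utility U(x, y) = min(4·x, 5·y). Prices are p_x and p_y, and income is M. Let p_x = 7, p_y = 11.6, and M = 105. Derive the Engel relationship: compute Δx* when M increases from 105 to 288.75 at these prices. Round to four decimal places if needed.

Demand: x*(p_x,p_y,M) = 5·M/(5·p_x + 4·p_y), y* = 4·M/(5·p_x + 4·p_y).
Here 5·7 + 4·11.6 = 81.4, giving x* = 6.4496.
At M' = 288.75: x* = 17.7365. Change: 17.7365 − 6.4496 = 11.2869.

Δx* = 11.2869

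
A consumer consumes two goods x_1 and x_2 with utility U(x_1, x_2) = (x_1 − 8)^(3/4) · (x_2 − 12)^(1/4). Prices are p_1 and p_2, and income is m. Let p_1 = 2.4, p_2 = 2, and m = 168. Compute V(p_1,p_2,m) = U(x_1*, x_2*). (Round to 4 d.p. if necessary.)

Discretionary income = 168 − 8·2.4 − 12·2 = 124.8; x_1* = 8 + 0.75·124.8/2.4 = 47; x_2* = 12 + 0.25·124.8/2 = 27.6.
Utility at the optimum: U(47, 27.6) = 31.0156.

V = 31.0156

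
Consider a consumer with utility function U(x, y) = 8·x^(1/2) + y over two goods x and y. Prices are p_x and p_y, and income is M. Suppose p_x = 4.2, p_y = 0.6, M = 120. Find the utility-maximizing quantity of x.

MU_x = 4/√x, MU_y = 1. Tangency: 4/√x = p_x/p_y.
Solve: √x = 4·p_y/p_x, so x*(p_x,p_y) = (4·p_y/p_x)², and y* = (M − p_x·x*)/p_y.
Plugging in: x* = (4·0.6/4.2)² = 0.3265.

x* = 0.3265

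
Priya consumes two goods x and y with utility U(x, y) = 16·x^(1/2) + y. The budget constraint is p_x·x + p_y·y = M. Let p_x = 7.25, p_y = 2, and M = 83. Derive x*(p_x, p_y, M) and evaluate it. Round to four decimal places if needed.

x* = 4.8704

Solve: √x = 8·p_y/p_x, so x*(p_x,p_y) = (8·p_y/p_x)², and y* = (M − p_x·x*)/p_y.
Plugging in: x* = (8·2/7.25)² = 4.8704.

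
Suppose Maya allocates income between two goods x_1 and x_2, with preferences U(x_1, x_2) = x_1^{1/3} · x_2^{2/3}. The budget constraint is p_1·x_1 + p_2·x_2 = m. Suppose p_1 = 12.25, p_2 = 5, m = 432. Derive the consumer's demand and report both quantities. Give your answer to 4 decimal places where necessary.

MU_x_1/MU_x_2 = (1/3·x_2)/(2/3·x_1); tangency sets this equal to p_1/p_2.
So 1/3·p_2·x_2 = 2/3·p_1·x_1; combined with the budget, a share 1/3 of income goes to x_1.
Demand: x_1*(p_1,p_2,m) = 1/3·m/p_1 and x_2* = 2/3·m/p_2.
At p_1=12.25, p_2=5, m=432: x_1* = 1/3·432/12.25 = 11.7551, x_2* = 57.6.

x_1* = 11.7551, x_2* = 57.6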